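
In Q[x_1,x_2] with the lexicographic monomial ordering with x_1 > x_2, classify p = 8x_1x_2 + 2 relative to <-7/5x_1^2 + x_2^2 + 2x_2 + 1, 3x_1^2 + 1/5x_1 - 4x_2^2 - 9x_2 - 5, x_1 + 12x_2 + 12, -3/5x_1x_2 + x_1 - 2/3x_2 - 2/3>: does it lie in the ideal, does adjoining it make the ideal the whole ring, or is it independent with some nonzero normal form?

Adjoining 8x_1x_2 + 2 makes the ideal the whole ring: the system is inconsistent.

First compute the reduced Gröbner basis of I by Buchberger's algorithm.
f_1 = -7/5x_1^2 + x_2^2 + 2x_2 + 1, LT = x_1^2.
f_2 = 3x_1^2 + 1/5x_1 - 4x_2^2 - 9x_2 - 5, LT = x_1^2.
f_3 = x_1 + 12x_2 + 12, LT = x_1.
f_4 = -3/5x_1x_2 + x_1 - 2/3x_2 - 2/3, LT = x_1x_2.

S(f_1,f_2): lcm = x_1^2. S = -1/15x_1 + 13/21x_2^2 + 11/7x_2 + 20/21.
  reduce S modulo (f_1, f_2, f_3, f_4):
  remainder 13/21x_2^2 + 83/35x_2 + 184/105 ≠ 0; add h_5 = 13/21x_2^2 + 83/35x_2 + 184/105 to the basis.

S(f_1,f_3): lcm = x_1^2. S = -12x_1x_2 - 12x_1 - 5/7x_2^2 - 10/7x_2 - 5/7.
  reduce S modulo (f_1, f_2, f_3, f_4, h_5):
  remainder -17051/65x_2 - 17051/65 ≠ 0; add h_6 = -17051/65x_2 - 17051/65 to the basis.

The other S-polynomials (S(f_1,f_4), S(f_2,f_3), S(f_2,f_4), S(f_3,f_4), S(f_1,h_5), S(f_2,h_5), S(f_3,h_5), S(f_4,h_5), S(f_1,h_6), S(f_2,h_6), S(f_3,h_6), S(f_4,h_6), S(h_5,h_6)) all reduce to 0 modulo the current basis, so we have a Gröbner basis.
Inter-reduce: drop elements whose leading term is divisible by another's, tail-reduce, and make monic.
Reduced Gröbner basis: {x_1, x_2 + 1}.
Label its elements g_1 = x_1, g_2 = x_2 + 1.

Reduce p = 8x_1x_2 + 2 modulo G:
  leading term x_1x_2: subtract (8x_2)·g_1 from 8x_1x_2 + 2 → 2
  leading term 1: no divisor's leading term divides it; move 2 to the remainder.
  normal form = 2.
The normal form is nonzero, so p ∉ I. Since p minus its normal form lies in I, I + (p) = I + (r) where r = 2; decide whether this ideal is the whole ring.
Here r = 2 is a nonzero constant, hence a unit: 1 ∈ I + (p), the Gröbner basis of I + (p) is {1}, and the enlarged system has no common solution — adjoining p is inconsistent.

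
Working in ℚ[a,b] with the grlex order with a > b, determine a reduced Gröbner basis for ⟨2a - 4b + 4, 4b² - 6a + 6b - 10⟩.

f_1 = 2a - 4b + 4, LT = a.
f_2 = 4b² - 6a + 6b - 10, LT = b².

The S-polynomials (S(f_1,f_2)) all reduce to 0 modulo the current basis, so we have a Gröbner basis.

G = {b² - 3/2b + ½, a - 2b + 2}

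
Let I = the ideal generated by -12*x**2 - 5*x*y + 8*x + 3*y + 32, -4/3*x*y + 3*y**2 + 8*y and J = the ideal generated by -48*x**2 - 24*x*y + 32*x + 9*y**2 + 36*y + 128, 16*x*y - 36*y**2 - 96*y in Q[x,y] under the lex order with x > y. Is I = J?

Since reduced Gröbner bases are canonical representatives of ideals under a given ordering, it suffices to compute and compare them.
Buchberger on the first generating set:
f_1 = -12*x**2 - 5*x*y + 8*x + 3*y + 32, LT = x**2.
f_2 = -4/3*x*y + 3*y**2 + 8*y, LT = x*y.

S(f_1,f_2): lcm = x**2*y. S = 8/3*x*y**2 + 16/3*x*y - 1/4*y**2 - 8/3*y.
  leading term x*y**2: subtract (-2*y)·f_2 from 8/3*x*y**2 + 16/3*x*y - 1/4*y**2 - 8/3*y → 16/3*x*y + 6*y**3 + 63/4*y**2 - 8/3*y
  leading term x*y: subtract (-4)·f_2 from 16/3*x*y + 6*y**3 + 63/4*y**2 - 8/3*y → 6*y**3 + 111/4*y**2 + 88/3*y
  leading term y**3: no divisor's leading term divides it; move 6*y**3 to the remainder.
  leading term y**2: no divisor's leading term divides it; move 111/4*y**2 to the remainder.
  leading term y: no divisor's leading term divides it; move 88/3*y to the remainder.
  remainder 6*y**3 + 111/4*y**2 + 88/3*y ≠ 0; add g_3 = 6*y**3 + 111/4*y**2 + 88/3*y to the basis.

S(f_1,g_3): leading monomials are coprime, so the S-polynomial reduces to 0 (Buchberger's first criterion).
S(f_2,g_3): lcm = x*y**3. S = -37/8*x*y**2 - 44/9*x*y - 9/4*y**4 - 6*y**3.
  leading term x*y**2: subtract (111/32*y)·f_2 from -37/8*x*y**2 - 44/9*x*y - 9/4*y**4 - 6*y**3 → -44/9*x*y - 9/4*y**4 - 525/32*y**3 - 111/4*y**2
  leading term x*y: subtract (11/3)·f_2 from -44/9*x*y - 9/4*y**4 - 525/32*y**3 - 111/4*y**2 → -9/4*y**4 - 525/32*y**3 - 155/4*y**2 - 88/3*y
  leading term y**4: subtract (-3/8*y)·g_3 from -9/4*y**4 - 525/32*y**3 - 155/4*y**2 - 88/3*y → -6*y**3 - 111/4*y**2 - 88/3*y
  leading term y**3: subtract (-1)·g_3 from -6*y**3 - 111/4*y**2 - 88/3*y → 0
  remainder 0.

Every S-polynomial of the final basis reduces to 0, so we have a Gröbner basis.
Inter-reduce: drop elements whose leading term is divisible by another's, tail-reduce, and make monic.
Reduced Gröbner basis: {x**2 - 2/3*x + 15/16*y**2 + 9/4*y - 8/3, x*y - 9/4*y**2 - 6*y, y**3 + 37/8*y**2 + 44/9*y}.

Buchberger on the second generating set:
h_1 = -48*x**2 - 24*x*y + 32*x + 9*y**2 + 36*y + 128, LT = x**2.
h_2 = 16*x*y - 36*y**2 - 96*y, LT = x*y.

S(h_1,h_2): lcm = x**2*y. S = 11/4*x*y**2 + 16/3*x*y - 3/16*y**3 - 3/4*y**2 - 8/3*y.
  leading term x*y**2: subtract (11/64*y)·h_2 from 11/4*x*y**2 + 16/3*x*y - 3/16*y**3 - 3/4*y**2 - 8/3*y → 16/3*x*y + 6*y**3 + 63/4*y**2 - 8/3*y
  leading term x*y: subtract (1/3)·h_2 from 16/3*x*y + 6*y**3 + 63/4*y**2 - 8/3*y → 6*y**3 + 111/4*y**2 + 88/3*y
  leading term y**3: no divisor's leading term divides it; move 6*y**3 to the remainder.
  leading term y**2: no divisor's leading term divides it; move 111/4*y**2 to the remainder.
  leading term y: no divisor's leading term divides it; move 88/3*y to the remainder.
  remainder 6*y**3 + 111/4*y**2 + 88/3*y ≠ 0; add k_3 = 6*y**3 + 111/4*y**2 + 88/3*y to the basis.

S(h_1,k_3): leading monomials are coprime, so the S-polynomial reduces to 0 (Buchberger's first criterion).
S(h_2,k_3): lcm = x*y**3. S = -37/8*x*y**2 - 44/9*x*y - 9/4*y**4 - 6*y**3.
  leading term x*y**2: subtract (-37/128*y)·h_2 from -37/8*x*y**2 - 44/9*x*y - 9/4*y**4 - 6*y**3 → -44/9*x*y - 9/4*y**4 - 525/32*y**3 - 111/4*y**2
  leading term x*y: subtract (-11/36)·h_2 from -44/9*x*y - 9/4*y**4 - 525/32*y**3 - 111/4*y**2 → -9/4*y**4 - 525/32*y**3 - 155/4*y**2 - 88/3*y
  leading term y**4: subtract (-3/8*y)·k_3 from -9/4*y**4 - 525/32*y**3 - 155/4*y**2 - 88/3*y → -6*y**3 - 111/4*y**2 - 88/3*y
  leading term y**3: subtract (-1)·k_3 from -6*y**3 - 111/4*y**2 - 88/3*y → 0
  remainder 0.

Every S-polynomial of the final basis reduces to 0, so we have a Gröbner basis.
Inter-reduce: drop elements whose leading term is divisible by another's, tail-reduce, and make monic.
Reduced Gröbner basis: {x**2 - 2/3*x + 15/16*y**2 + 9/4*y - 8/3, x*y - 9/4*y**2 - 6*y, y**3 + 37/8*y**2 + 44/9*y}.

These coincide, so the ideals are equal.

Yes, the ideals are equal.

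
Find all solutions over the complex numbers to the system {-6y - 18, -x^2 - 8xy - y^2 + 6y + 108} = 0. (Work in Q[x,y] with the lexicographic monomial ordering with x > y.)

Compute a lex Gröbner basis by Buchberger's algorithm.
f_1 = -6y - 18, LT = y.
f_2 = -x^2 - 8xy - y^2 + 6y + 108, LT = x^2.

The S-polynomials (S(f_1,f_2)) all reduce to 0 modulo the current basis, so we have a Gröbner basis.
Inter-reduce: drop elements whose leading term is divisible by another's, tail-reduce, and make monic.
Reduced Gröbner basis: {x^2 - 24x - 81, y + 3}.

A lex Gröbner basis eliminates variables successively. Here y + 3 depends only on y, with roots {-3}; lifting each root through the earlier basis elements recovers the full solutions.
  y = -3: the earlier basis element becomes x^2 - 24x - 81 = 0, giving x = -3, 27 — points (-3, -3), (27, -3).

{(-3, -3), (27, -3)}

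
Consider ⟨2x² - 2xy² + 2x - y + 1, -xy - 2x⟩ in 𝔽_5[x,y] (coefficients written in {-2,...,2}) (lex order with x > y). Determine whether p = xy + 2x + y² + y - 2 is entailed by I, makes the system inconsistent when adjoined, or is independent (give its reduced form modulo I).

First compute the reduced Gröbner basis of I by Buchberger's algorithm.
f_1 = 2x² - 2xy² + 2x - y + 1, LT = x².
f_2 = -xy - 2x, LT = xy.

S(f_1,f_2): lcm = x²y. S = -2x² - xy³ + xy + 2y² - 2y.
  leading term x²: subtract (-1)·f_1 from -2x² - xy³ + xy + 2y² - 2y → -xy³ - 2xy² + xy + 2x + 2y² + 2y + 1
  leading term xy³: subtract (y²)·f_2 from -xy³ - 2xy² + xy + 2x + 2y² + 2y + 1 → xy + 2x + 2y² + 2y + 1
  leading term xy: subtract (-1)·f_2 from xy + 2x + 2y² + 2y + 1 → 2y² + 2y + 1
  leading term y²: no divisor's leading term divides it; move 2y² to the remainder.
  leading term y: no divisor's leading term divides it; move 2y to the remainder.
  leading term 1: no divisor's leading term divides it; move 1 to the remainder.
  remainder 2y² + 2y + 1 ≠ 0; add h_3 = 2y² + 2y + 1 to the basis.

S(f_1,h_3): leading monomials are coprime, so the S-polynomial reduces to 0 (Buchberger's first criterion).
S(f_2,h_3): lcm = xy². S = xy + 2x.
  leading term xy: subtract (-1)·f_2 from xy + 2x → 0
  remainder 0.

Every S-polynomial of the final basis reduces to 0, so we have a Gröbner basis.
Inter-reduce: drop elements whose leading term is divisible by another's, tail-reduce, and make monic.
Reduced Gröbner basis: {x² + 2x + 2y - 2, xy + 2x, y² + y - 2}.
Label its elements g_1 = x² + 2x + 2y - 2, g_2 = xy + 2x, g_3 = y² + y - 2.

Reduce p = xy + 2x + y² + y - 2 modulo G:
  leading term xy: subtract (1)·g_2 from xy + 2x + y² + y - 2 → y² + y - 2
  leading term y²: subtract (1)·g_3 from y² + y - 2 → 0
  normal form = 0.
Since the normal form is 0, p ∈ I.

Ideal membership is decidable via reduction modulo a Gröbner basis.

xy + 2x + y² + y - 2 lies in I (it reduces to 0).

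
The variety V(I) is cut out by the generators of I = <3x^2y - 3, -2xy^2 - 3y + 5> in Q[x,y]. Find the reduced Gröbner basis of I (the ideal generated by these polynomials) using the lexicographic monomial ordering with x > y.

f_1 = 3x^2y - 3, LT = x^2y.
f_2 = -2xy^2 - 3y + 5, LT = xy^2.

S(f_1,f_2): lcm = x^2y^2. S = -3/2xy + 5/2x - y.
  leading term xy: no divisor's leading term divides it; move -3/2xy to the remainder.
  leading term x: no divisor's leading term divides it; move 5/2x to the remainder.
  leading term y: no divisor's leading term divides it; move -y to the remainder.
  remainder -3/2xy + 5/2x - y ≠ 0; add g_3 = -3/2xy + 5/2x - y to the basis.

S(f_1,g_3): lcm = x^2y. S = 5/3x^2 - 2/3xy - 1.
  leading term x^2: no divisor's leading term divides it; move 5/3x^2 to the remainder.
  leading term xy: subtract (4/9)·g_3 from -2/3xy - 1 → -10/9x + 4/9y - 1
  leading term x: no divisor's leading term divides it; move -10/9x to the remainder.
  leading term y: no divisor's leading term divides it; move 4/9y to the remainder.
  leading term 1: no divisor's leading term divides it; move -1 to the remainder.
  remainder 5/3x^2 - 10/9x + 4/9y - 1 ≠ 0; add g_4 = 5/3x^2 - 10/9x + 4/9y - 1 to the basis.

S(f_2,g_3): lcm = xy^2. S = 5/3xy - 2/3y^2 + 3/2y - 5/2.
  leading term xy: subtract (-10/9)·g_3 from 5/3xy - 2/3y^2 + 3/2y - 5/2 → 25/9x - 2/3y^2 + 7/18y - 5/2
  leading term x: no divisor's leading term divides it; move 25/9x to the remainder.
  leading term y^2: no divisor's leading term divides it; move -2/3y^2 to the remainder.
  leading term y: no divisor's leading term divides it; move 7/18y to the remainder.
  leading term 1: no divisor's leading term divides it; move -5/2 to the remainder.
  remainder 25/9x - 2/3y^2 + 7/18y - 5/2 ≠ 0; add g_5 = 25/9x - 2/3y^2 + 7/18y - 5/2 to the basis.

S(f_1,g_4): lcm = x^2y. S = 2/3xy - 4/15y^2 + 3/5y - 1.
  leading term xy: subtract (-4/9)·g_3 from 2/3xy - 4/15y^2 + 3/5y - 1 → 10/9x - 4/15y^2 + 7/45y - 1
  leading term x: subtract (2/5)·g_5 from 10/9x - 4/15y^2 + 7/45y - 1 → 0
  remainder 0.

S(f_2,g_4): lcm = x^2y^2. S = 2/3xy^2 + 3/2xy - 5/2x - 4/15y^3 + 3/5y^2.
  leading term xy^2: subtract (-1/3)·f_2 from 2/3xy^2 + 3/2xy - 5/2x - 4/15y^3 + 3/5y^2 → 3/2xy - 5/2x - 4/15y^3 + 3/5y^2 - y + 5/3
  leading term xy: subtract (-1)·g_3 from 3/2xy - 5/2x - 4/15y^3 + 3/5y^2 - y + 5/3 → -4/15y^3 + 3/5y^2 - 2y + 5/3
  leading term y^3: no divisor's leading term divides it; move -4/15y^3 to the remainder.
  leading term y^2: no divisor's leading term divides it; move 3/5y^2 to the remainder.
  leading term y: no divisor's leading term divides it; move -2y to the remainder.
  leading term 1: no divisor's leading term divides it; move 5/3 to the remainder.
  remainder -4/15y^3 + 3/5y^2 - 2y + 5/3 ≠ 0; add g_6 = -4/15y^3 + 3/5y^2 - 2y + 5/3 to the basis.

S(g_3,g_4): lcm = x^2y. S = -5/3x^2 + 4/3xy - 4/15y^2 + 3/5y.
  leading term x^2: subtract (-1)·g_4 from -5/3x^2 + 4/3xy - 4/15y^2 + 3/5y → 4/3xy - 10/9x - 4/15y^2 + 47/45y - 1
  leading term xy: subtract (-8/9)·g_3 from 4/3xy - 10/9x - 4/15y^2 + 47/45y - 1 → 10/9x - 4/15y^2 + 7/45y - 1
  leading term x: subtract (2/5)·g_5 from 10/9x - 4/15y^2 + 7/45y - 1 → 0
  remainder 0.

S(f_1,g_5): lcm = x^2y. S = 6/25xy^3 - 7/50xy^2 + 9/10xy - 1.
  leading term xy^3: subtract (-3/25y)·f_2 from 6/25xy^3 - 7/50xy^2 + 9/10xy - 1 → -7/50xy^2 + 9/10xy - 9/25y^2 + 3/5y - 1
  leading term xy^2: subtract (7/100)·f_2 from -7/50xy^2 + 9/10xy - 9/25y^2 + 3/5y - 1 → 9/10xy - 9/25y^2 + 81/100y - 27/20
  leading term xy: subtract (-3/5)·g_3 from 9/10xy - 9/25y^2 + 81/100y - 27/20 → 3/2x - 9/25y^2 + 21/100y - 27/20
  leading term x: subtract (27/50)·g_5 from 3/2x - 9/25y^2 + 21/100y - 27/20 → 0
  remainder 0.

S(f_2,g_5): lcm = xy^2. S = 6/25y^4 - 7/50y^3 + 9/10y^2 + 3/2y - 5/2.
  leading term y^4: subtract (-9/10y)·g_6 from 6/25y^4 - 7/50y^3 + 9/10y^2 + 3/2y - 5/2 → 2/5y^3 - 9/10y^2 + 3y - 5/2
  leading term y^3: subtract (-3/2)·g_6 from 2/5y^3 - 9/10y^2 + 3y - 5/2 → 0
  remainder 0.

S(g_3,g_5): lcm = xy. S = -5/3x + 6/25y^3 - 7/50y^2 + 47/30y.
  leading term x: subtract (-3/5)·g_5 from -5/3x + 6/25y^3 - 7/50y^2 + 47/30y → 6/25y^3 - 27/50y^2 + 9/5y - 3/2
  leading term y^3: subtract (-9/10)·g_6 from 6/25y^3 - 27/50y^2 + 9/5y - 3/2 → 0
  remainder 0.

S(g_4,g_5): lcm = x^2. S = 6/25xy^2 - 7/50xy + 7/30x + 4/15y - 3/5.
  leading term xy^2: subtract (-3/25)·f_2 from 6/25xy^2 - 7/50xy + 7/30x + 4/15y - 3/5 → -7/50xy + 7/30x - 7/75y
  leading term xy: subtract (7/75)·g_3 from -7/50xy + 7/30x - 7/75y → 0
  remainder 0.

S(f_1,g_6): lcm = x^2y^3. S = 9/4x^2y^2 - 15/2x^2y + 25/4x^2 - y^2.
  leading term x^2y^2: subtract (3/4y)·f_1 from 9/4x^2y^2 - 15/2x^2y + 25/4x^2 - y^2 → -15/2x^2y + 25/4x^2 - y^2 + 9/4y
  leading term x^2y: subtract (-5/2)·f_1 from -15/2x^2y + 25/4x^2 - y^2 + 9/4y → 25/4x^2 - y^2 + 9/4y - 15/2
  leading term x^2: subtract (15/4)·g_4 from 25/4x^2 - y^2 + 9/4y - 15/2 → 25/6x - y^2 + 7/12y - 15/4
  leading term x: subtract (3/2)·g_5 from 25/6x - y^2 + 7/12y - 15/4 → 0
  remainder 0.

S(f_2,g_6): lcm = xy^3. S = 9/4xy^2 - 15/2xy + 25/4x + 3/2y^2 - 5/2y.
  leading term xy^2: subtract (-9/8)·f_2 from 9/4xy^2 - 15/2xy + 25/4x + 3/2y^2 - 5/2y → -15/2xy + 25/4x + 3/2y^2 - 47/8y + 45/8
  leading term xy: subtract (5)·g_3 from -15/2xy + 25/4x + 3/2y^2 - 47/8y + 45/8 → -25/4x + 3/2y^2 - 7/8y + 45/8
  leading term x: subtract (-9/4)·g_5 from -25/4x + 3/2y^2 - 7/8y + 45/8 → 0
  remainder 0.

S(g_3,g_6): lcm = xy^3. S = 7/12xy^2 - 15/2xy + 25/4x + 2/3y^3.
  leading term xy^2: subtract (-7/24)·f_2 from 7/12xy^2 - 15/2xy + 25/4x + 2/3y^3 → -15/2xy + 25/4x + 2/3y^3 - 7/8y + 35/24
  leading term xy: subtract (5)·g_3 from -15/2xy + 25/4x + 2/3y^3 - 7/8y + 35/24 → -25/4x + 2/3y^3 + 33/8y + 35/24
  leading term x: subtract (-9/4)·g_5 from -25/4x + 2/3y^3 + 33/8y + 35/24 → 2/3y^3 - 3/2y^2 + 5y - 25/6
  leading term y^3: subtract (-5/2)·g_6 from 2/3y^3 - 3/2y^2 + 5y - 25/6 → 0
  remainder 0.

S(g_4,g_6): leading monomials are coprime, so the S-polynomial reduces to 0 (Buchberger's first criterion).
S(g_5,g_6): leading monomials are coprime, so the S-polynomial reduces to 0 (Buchberger's first criterion).
Every S-polynomial of the final basis reduces to 0, so we have a Gröbner basis.
Inter-reduce: drop elements whose leading term is divisible by another's, tail-reduce, and make monic.

G = {x - 6/25y^2 + 7/50y - 9/10, y^3 - 9/4y^2 + 15/2y - 25/4}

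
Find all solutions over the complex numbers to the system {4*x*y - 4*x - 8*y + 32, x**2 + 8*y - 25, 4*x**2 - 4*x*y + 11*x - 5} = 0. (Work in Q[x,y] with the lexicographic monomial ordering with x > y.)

Compute a lex Gröbner basis by Buchberger's algorithm.
f_1 = 4*x*y - 4*x - 8*y + 32, LT = x*y.
f_2 = x**2 + 8*y - 25, LT = x**2.
f_3 = 4*x**2 - 4*x*y + 11*x - 5, LT = x**2.

S(f_1,f_2): lcm = x**2*y. S = -x**2 - 2*x*y + 8*x - 8*y**2 + 25*y.
  leading term x**2: subtract (-1)·f_2 from -x**2 - 2*x*y + 8*x - 8*y**2 + 25*y → -2*x*y + 8*x - 8*y**2 + 33*y - 25
  leading term x*y: subtract (-1/2)·f_1 from -2*x*y + 8*x - 8*y**2 + 33*y - 25 → 6*x - 8*y**2 + 29*y - 9
  leading term x: no divisor's leading term divides it; move 6*x to the remainder.
  leading term y**2: no divisor's leading term divides it; move -8*y**2 to the remainder.
  leading term y: no divisor's leading term divides it; move 29*y to the remainder.
  leading term 1: no divisor's leading term divides it; move -9 to the remainder.
  remainder 6*x - 8*y**2 + 29*y - 9 ≠ 0; add h_4 = 6*x - 8*y**2 + 29*y - 9 to the basis.

S(f_1,f_3): lcm = x**2*y. S = -x**2 + x*y**2 - 19/4*x*y + 8*x + 5/4*y.
  leading term x**2: subtract (-1)·f_2 from -x**2 + x*y**2 - 19/4*x*y + 8*x + 5/4*y → x*y**2 - 19/4*x*y + 8*x + 37/4*y - 25
  leading term x*y**2: subtract (1/4*y)·f_1 from x*y**2 - 19/4*x*y + 8*x + 37/4*y - 25 → -15/4*x*y + 8*x + 2*y**2 + 5/4*y - 25
  leading term x*y: subtract (-15/16)·f_1 from -15/4*x*y + 8*x + 2*y**2 + 5/4*y - 25 → 17/4*x + 2*y**2 - 25/4*y + 5
  leading term x: subtract (17/24)·h_4 from 17/4*x + 2*y**2 - 25/4*y + 5 → 23/3*y**2 - 643/24*y + 91/8
  leading term y**2: no divisor's leading term divides it; move 23/3*y**2 to the remainder.
  leading term y: no divisor's leading term divides it; move -643/24*y to the remainder.
  leading term 1: no divisor's leading term divides it; move 91/8 to the remainder.
  remainder 23/3*y**2 - 643/24*y + 91/8 ≠ 0; add h_5 = 23/3*y**2 - 643/24*y + 91/8 to the basis.

S(f_2,f_3): lcm = x**2. S = x*y - 11/4*x + 8*y - 95/4.
  leading term x*y: subtract (1/4)·f_1 from x*y - 11/4*x + 8*y - 95/4 → -7/4*x + 10*y - 127/4
  leading term x: subtract (-7/24)·h_4 from -7/4*x + 10*y - 127/4 → -7/3*y**2 + 443/24*y - 275/8
  leading term y**2: subtract (-7/23)·h_5 from -7/3*y**2 + 443/24*y - 275/8 → 237/23*y - 711/23
  leading term y: no divisor's leading term divides it; move 237/23*y to the remainder.
  leading term 1: no divisor's leading term divides it; move -711/23 to the remainder.
  remainder 237/23*y - 711/23 ≠ 0; add h_6 = 237/23*y - 711/23 to the basis.

The other S-polynomials (S(f_1,h_4), S(f_2,h_4), S(f_3,h_4), S(f_1,h_5), S(f_2,h_5), S(f_3,h_5), S(h_4,h_5), S(f_1,h_6), S(f_2,h_6), S(f_3,h_6), S(h_4,h_6), S(h_5,h_6)) all reduce to 0 modulo the current basis, so we have a Gröbner basis.
Inter-reduce: drop elements whose leading term is divisible by another's, tail-reduce, and make monic.
Reduced Gröbner basis: {x + 1, y - 3}.

The lex basis is triangular: the last element involves only y. Solving y - 3 = 0 gives y ∈ {3}; substituting each value into the earlier elements determines the remaining variables.
  y = 3: the earlier basis element becomes x + 1 = 0, giving x = -1 — point (-1, 3).
Check: every point annihilates each of the original generators.

{(-1, 3)}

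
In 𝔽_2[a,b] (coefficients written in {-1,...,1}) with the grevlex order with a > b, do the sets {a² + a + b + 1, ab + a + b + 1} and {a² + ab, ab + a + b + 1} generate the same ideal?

Two ideals are equal iff their reduced Gröbner bases coincide (the reduced basis is unique for a fixed ordering).
Buchberger on the first generating set:
f_1 = a² + a + b + 1, LT = a².
f_2 = ab + a + b + 1, LT = ab.

S(f_1,f_2): lcm = a²b. S = a² + b² + a + b.
  reduce S modulo (f_1, f_2):
  remainder b² + 1 ≠ 0; add g_3 = b² + 1 to the basis.

The other S-polynomials (S(f_1,g_3), S(f_2,g_3)) all reduce to 0 modulo the current basis, so we have a Gröbner basis.
Inter-reduce: drop elements whose leading term is divisible by another's, tail-reduce, and make monic.
Reduced Gröbner basis: {a² + a + b + 1, ab + a + b + 1, b² + 1}.

Buchberger on the second generating set:
h_1 = a² + ab, LT = a².
h_2 = ab + a + b + 1, LT = ab.

S(h_1,h_2): lcm = a²b. S = ab² + a² + ab + a.
  reduce S modulo (h_1, h_2):
  remainder b² + 1 ≠ 0; add k_3 = b² + 1 to the basis.

The other S-polynomials (S(h_1,k_3), S(h_2,k_3)) all reduce to 0 modulo the current basis, so we have a Gröbner basis.
Inter-reduce: drop elements whose leading term is divisible by another's, tail-reduce, and make monic.
Reduced Gröbner basis: {a² + a + b + 1, ab + a + b + 1, b² + 1}.

These coincide, so the ideals are equal.

Yes, the ideals are equal.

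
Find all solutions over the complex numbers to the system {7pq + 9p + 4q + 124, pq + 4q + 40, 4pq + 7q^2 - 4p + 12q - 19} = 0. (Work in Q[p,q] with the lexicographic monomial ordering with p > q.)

Compute a lex Gröbner basis by Buchberger's algorithm.
f_1 = 7pq + 9p + 4q + 124, LT = pq.
f_2 = pq + 4q + 40, LT = pq.
f_3 = 4pq - 4p + 7q^2 + 12q - 19, LT = pq.

S(f_1,f_2): lcm = pq. S = 9/7p - 24/7q - 156/7.
  leading term p: no divisor's leading term divides it; move 9/7p to the remainder.
  leading term q: no divisor's leading term divides it; move -24/7q to the remainder.
  leading term 1: no divisor's leading term divides it; move -156/7 to the remainder.
  remainder 9/7p - 24/7q - 156/7 ≠ 0; add h_4 = 9/7p - 24/7q - 156/7 to the basis.

S(f_1,f_3): lcm = pq. S = 16/7p - 7/4q^2 - 17/7q + 629/28.
  leading term p: subtract (16/9)·h_4 from 16/7p - 7/4q^2 - 17/7q + 629/28 → -7/4q^2 + 11/3q + 745/12
  leading term q^2: no divisor's leading term divides it; move -7/4q^2 to the remainder.
  leading term q: no divisor's leading term divides it; move 11/3q to the remainder.
  leading term 1: no divisor's leading term divides it; move 745/12 to the remainder.
  remainder -7/4q^2 + 11/3q + 745/12 ≠ 0; add h_5 = -7/4q^2 + 11/3q + 745/12 to the basis.

S(f_1,h_4): lcm = pq. S = 9/7p + 8/3q^2 + 376/21q + 124/7.
  leading term p: subtract (1)·h_4 from 9/7p + 8/3q^2 + 376/21q + 124/7 → 8/3q^2 + 64/3q + 40
  leading term q^2: subtract (-32/21)·h_5 from 8/3q^2 + 64/3q + 40 → 1696/63q + 8480/63
  leading term q: no divisor's leading term divides it; move 1696/63q to the remainder.
  leading term 1: no divisor's leading term divides it; move 8480/63 to the remainder.
  remainder 1696/63q + 8480/63 ≠ 0; add h_6 = 1696/63q + 8480/63 to the basis.

The other S-polynomials (S(f_2,f_3), S(f_2,h_4), S(f_3,h_4), S(f_1,h_5), S(f_2,h_5), S(f_3,h_5), S(h_4,h_5), S(f_1,h_6), S(f_2,h_6), S(f_3,h_6), S(h_4,h_6), S(h_5,h_6)) all reduce to 0 modulo the current basis, so we have a Gröbner basis.
Inter-reduce: drop elements whose leading term is divisible by another's, tail-reduce, and make monic.
Reduced Gröbner basis: {p - 4, q + 5}.

Since the basis is lex-ordered, q + 5 is univariate in q. Its roots are {-5}. Back-substituting each root into the other basis elements fixes the other coordinates.
  q = -5: the earlier basis element becomes p - 4 = 0, giving p = 4 — point (4, -5).

{(4, -5)}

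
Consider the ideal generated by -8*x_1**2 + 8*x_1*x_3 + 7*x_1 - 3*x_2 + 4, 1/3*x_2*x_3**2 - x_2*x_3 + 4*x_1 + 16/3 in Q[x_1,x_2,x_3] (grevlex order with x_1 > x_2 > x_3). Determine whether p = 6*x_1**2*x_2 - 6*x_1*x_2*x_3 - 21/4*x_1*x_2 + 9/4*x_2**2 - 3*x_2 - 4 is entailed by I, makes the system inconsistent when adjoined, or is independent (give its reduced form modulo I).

First compute the reduced Gröbner basis of I by Buchberger's algorithm.
f_1 = -8*x_1**2 + 8*x_1*x_3 + 7*x_1 - 3*x_2 + 4, LT = x_1**2.
f_2 = 1/3*x_2*x_3**2 - x_2*x_3 + 4*x_1 + 16/3, LT = x_2*x_3**2.

S(f_1,f_2): leading monomials are coprime, so the S-polynomial reduces to 0 (Buchberger's first criterion).
Every S-polynomial of the final basis reduces to 0, so we have a Gröbner basis.
Inter-reduce: drop elements whose leading term is divisible by another's, tail-reduce, and make monic.
Reduced Gröbner basis: {x_2*x_3**2 - 3*x_2*x_3 + 12*x_1 + 16, x_1**2 - x_1*x_3 - 7/8*x_1 + 3/8*x_2 - 1/2}.
Label its elements g_1 = x_2*x_3**2 - 3*x_2*x_3 + 12*x_1 + 16, g_2 = x_1**2 - x_1*x_3 - 7/8*x_1 + 3/8*x_2 - 1/2.

Reduce p = 6*x_1**2*x_2 - 6*x_1*x_2*x_3 - 21/4*x_1*x_2 + 9/4*x_2**2 - 3*x_2 - 4 modulo G:
  leading term x_1**2*x_2: subtract (6*x_2)·g_2 from 6*x_1**2*x_2 - 6*x_1*x_2*x_3 - 21/4*x_1*x_2 + 9/4*x_2**2 - 3*x_2 - 4 → -4
  leading term 1: no divisor's leading term divides it; move -4 to the remainder.
  normal form = -4.
The normal form is nonzero, so p ∉ I. Since p minus its normal form lies in I, I + (p) = I + (r) where r = -4; decide whether this ideal is the whole ring.
Here r = -4 is a nonzero constant, hence a unit: 1 ∈ I + (p), the Gröbner basis of I + (p) is {1}, and the enlarged system has no common solution — adjoining p is inconsistent.

Ideal membership is decidable via reduction modulo a Gröbner basis.

Adjoining 6*x_1**2*x_2 - 6*x_1*x_2*x_3 - 21/4*x_1*x_2 + 9/4*x_2**2 - 3*x_2 - 4 makes the ideal the whole ring: the system is inconsistent.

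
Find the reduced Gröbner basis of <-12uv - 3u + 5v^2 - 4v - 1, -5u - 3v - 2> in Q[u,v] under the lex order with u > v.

G = {u + 3/5v + 2/5, v^2 + 13/61v + 1/61}

f_1 = -12uv - 3u + 5v^2 - 4v - 1, LT = uv.
f_2 = -5u - 3v - 2, LT = u.

S(f_1,f_2): lcm = uv. S = 1/4u - 61/60v^2 - 1/15v + 1/12.
  reduce S modulo (f_1, f_2):
  remainder -61/60v^2 - 13/60v - 1/60 ≠ 0; add g_3 = -61/60v^2 - 13/60v - 1/60 to the basis.

The other S-polynomials (S(f_1,g_3), S(f_2,g_3)) all reduce to 0 modulo the current basis, so we have a Gröbner basis.
Inter-reduce: drop elements whose leading term is divisible by another's, tail-reduce, and make monic.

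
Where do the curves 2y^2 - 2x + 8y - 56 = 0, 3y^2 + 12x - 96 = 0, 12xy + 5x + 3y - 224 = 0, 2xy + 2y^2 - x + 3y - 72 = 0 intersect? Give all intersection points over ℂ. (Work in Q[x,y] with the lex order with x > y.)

{(4, 4)}

Compute a lex Gröbner basis by Buchberger's algorithm.
f_1 = -2x + 2y^2 + 8y - 56, LT = x.
f_2 = 12x + 3y^2 - 96, LT = x.
f_3 = 12xy + 5x + 3y - 224, LT = xy.
f_4 = 2xy - x + 2y^2 + 3y - 72, LT = xy.

S(f_1,f_2): lcm = x. S = -5/4y^2 - 4y + 36.
  leading term y^2: no divisor's leading term divides it; move -5/4y^2 to the remainder.
  leading term y: no divisor's leading term divides it; move -4y to the remainder.
  leading term 1: no divisor's leading term divides it; move 36 to the remainder.
  remainder -5/4y^2 - 4y + 36 ≠ 0; add h_5 = -5/4y^2 - 4y + 36 to the basis.

S(f_1,f_3): lcm = xy. S = -5/12x - y^3 - 4y^2 + 111/4y + 56/3.
  leading term x: subtract (5/24)·f_1 from -5/12x - y^3 - 4y^2 + 111/4y + 56/3 → -y^3 - 53/12y^2 + 313/12y + 91/3
  leading term y^3: subtract (4/5y)·h_5 from -y^3 - 53/12y^2 + 313/12y + 91/3 → -73/60y^2 - 163/60y + 91/3
  leading term y^2: subtract (73/75)·h_5 from -73/60y^2 - 163/60y + 91/3 → 353/300y - 353/75
  leading term y: no divisor's leading term divides it; move 353/300y to the remainder.
  leading term 1: no divisor's leading term divides it; move -353/75 to the remainder.
  remainder 353/300y - 353/75 ≠ 0; add h_6 = 353/300y - 353/75 to the basis.

The other S-polynomials (S(f_1,f_4), S(f_2,f_3), S(f_2,f_4), S(f_3,f_4), S(f_1,h_5), S(f_2,h_5), S(f_3,h_5), S(f_4,h_5), S(f_1,h_6), S(f_2,h_6), S(f_3,h_6), S(f_4,h_6), S(h_5,h_6)) all reduce to 0 modulo the current basis, so we have a Gröbner basis.
Inter-reduce: drop elements whose leading term is divisible by another's, tail-reduce, and make monic.
Reduced Gröbner basis: {x - 4, y - 4}.

Since the basis is lex-ordered, y - 4 is univariate in y. Its roots are {4}. Back-substituting each root into the other basis elements fixes the other coordinates.
  y = 4: the earlier basis element becomes x - 4 = 0, giving x = 4 — point (4, 4).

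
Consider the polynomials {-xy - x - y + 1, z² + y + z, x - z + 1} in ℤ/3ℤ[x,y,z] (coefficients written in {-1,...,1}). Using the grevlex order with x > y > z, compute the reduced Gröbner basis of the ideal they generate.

This is the nonlinear analogue of row-reducing a linear system.

f_1 = -xy - x - y + 1, LT = xy.
f_2 = z² + y + z, LT = z².
f_3 = x - z + 1, LT = x.

S(f_1,f_2): leading monomials are coprime, so the S-polynomial reduces to 0 (Buchberger's first criterion).
S(f_1,f_3): lcm = xy. S = yz + x - 1.
  leading term yz: no divisor's leading term divides it; move yz to the remainder.
  leading term x: subtract (1)·f_3 from x - 1 → z + 1
  leading term z: no divisor's leading term divides it; move z to the remainder.
  leading term 1: no divisor's leading term divides it; move 1 to the remainder.
  remainder yz + z + 1 ≠ 0; add g_4 = yz + z + 1 to the basis.

S(f_2,f_3): leading monomials are coprime, so the S-polynomial reduces to 0 (Buchberger's first criterion).
S(f_1,g_4): lcm = xyz. S = yz - x - z.
  leading term yz: subtract (1)·g_4 from yz - x - z → -x + z - 1
  leading term x: subtract (-1)·f_3 from -x + z - 1 → 0
  remainder 0.

S(f_2,g_4): lcm = yz². S = y² + yz - z² - z.
  leading term y²: no divisor's leading term divides it; move y² to the remainder.
  leading term yz: subtract (1)·g_4 from yz - z² - z → -z² + z - 1
  leading term z²: subtract (-1)·f_2 from -z² + z - 1 → y - z - 1
  leading term y: no divisor's leading term divides it; move y to the remainder.
  leading term z: no divisor's leading term divides it; move -z to the remainder.
  leading term 1: no divisor's leading term divides it; move -1 to the remainder.
  remainder y² + y - z - 1 ≠ 0; add g_5 = y² + y - z - 1 to the basis.

S(f_3,g_4): leading monomials are coprime, so the S-polynomial reduces to 0 (Buchberger's first criterion).
S(f_1,g_5): lcm = xy². S = y² + xz + x - y.
  leading term y²: subtract (1)·g_5 from y² + xz + x - y → xz + x + y + z + 1
  leading term xz: subtract (z)·f_3 from xz + x + y + z + 1 → z² + x + y + 1
  leading term z²: subtract (1)·f_2 from z² + x + y + 1 → x - z + 1
  leading term x: subtract (1)·f_3 from x - z + 1 → 0
  remainder 0.

S(f_2,g_5): leading monomials are coprime, so the S-polynomial reduces to 0 (Buchberger's first criterion).
S(f_3,g_5): leading monomials are coprime, so the S-polynomial reduces to 0 (Buchberger's first criterion).
S(g_4,g_5): lcm = y²z. S = z² + y + z.
  leading term z²: subtract (1)·f_2 from z² + y + z → 0
  remainder 0.

Every S-polynomial of the final basis reduces to 0, so we have a Gröbner basis.
Inter-reduce: drop elements whose leading term is divisible by another's, tail-reduce, and make monic.

G = {y² + y - z - 1, yz + z + 1, z² + y + z, x - z + 1}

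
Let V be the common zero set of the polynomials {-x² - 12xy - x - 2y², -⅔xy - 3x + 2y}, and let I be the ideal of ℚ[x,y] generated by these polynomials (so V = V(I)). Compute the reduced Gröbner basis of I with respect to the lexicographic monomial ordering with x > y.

G = {x - 4/27y³ - 10/3y² - 8/9y, y⁴ + 27y³ + 429/4y² + 27/4y}

f_1 = -x² - 12xy - x - 2y², LT = x².
f_2 = -⅔xy - 3x + 2y, LT = xy.

S(f_1,f_2): lcm = x²y. S = -9/2x² + 12xy² + 4xy + 2y³.
  leading term x²: subtract (9/2)·f_1 from -9/2x² + 12xy² + 4xy + 2y³ → 12xy² + 58xy + 9/2x + 2y³ + 9y²
  leading term xy²: subtract (-18y)·f_2 from 12xy² + 58xy + 9/2x + 2y³ + 9y² → 4xy + 9/2x + 2y³ + 45y²
  leading term xy: subtract (-6)·f_2 from 4xy + 9/2x + 2y³ + 45y² → -27/2x + 2y³ + 45y² + 12y
  leading term x: no divisor's leading term divides it; move -27/2x to the remainder.
  leading term y³: no divisor's leading term divides it; move 2y³ to the remainder.
  leading term y²: no divisor's leading term divides it; move 45y² to the remainder.
  leading term y: no divisor's leading term divides it; move 12y to the remainder.
  remainder -27/2x + 2y³ + 45y² + 12y ≠ 0; add g_3 = -27/2x + 2y³ + 45y² + 12y to the basis.

S(f_2,g_3): lcm = xy. S = 9/2x + 4/27y⁴ + 10/3y³ + 8/9y² - 3y.
  leading term x: subtract (-⅓)·g_3 from 9/2x + 4/27y⁴ + 10/3y³ + 8/9y² - 3y → 4/27y⁴ + 4y³ + 143/9y² + y
  leading term y⁴: no divisor's leading term divides it; move 4/27y⁴ to the remainder.
  leading term y³: no divisor's leading term divides it; move 4y³ to the remainder.
  leading term y²: no divisor's leading term divides it; move 143/9y² to the remainder.
  leading term y: no divisor's leading term divides it; move y to the remainder.
  remainder 4/27y⁴ + 4y³ + 143/9y² + y ≠ 0; add g_4 = 4/27y⁴ + 4y³ + 143/9y² + y to the basis.

The other S-polynomials (S(f_1,g_3), S(f_1,g_4), S(f_2,g_4), S(g_3,g_4)) all reduce to 0 modulo the current basis, so we have a Gröbner basis.
Inter-reduce: drop elements whose leading term is divisible by another's, tail-reduce, and make monic.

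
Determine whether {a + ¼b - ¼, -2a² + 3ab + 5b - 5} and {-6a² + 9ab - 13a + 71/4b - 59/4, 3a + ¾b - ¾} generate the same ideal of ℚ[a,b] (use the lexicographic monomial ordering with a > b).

Since reduced Gröbner bases are canonical representatives of ideals under a given ordering, it suffices to compute and compare them.
Buchberger on the first generating set:
f_1 = a + ¼b - ¼, LT = a.
f_2 = -2a² + 3ab + 5b - 5, LT = a².

S(f_1,f_2): lcm = a². S = 7/4ab - ¼a + 5/2b - 5/2.
  leading term ab: subtract (7/4b)·f_1 from 7/4ab - ¼a + 5/2b - 5/2 → -¼a - 7/16b² + 47/16b - 5/2
  leading term a: subtract (-¼)·f_1 from -¼a - 7/16b² + 47/16b - 5/2 → -7/16b² + 3b - 41/16
  leading term b²: no divisor's leading term divides it; move -7/16b² to the remainder.
  leading term b: no divisor's leading term divides it; move 3b to the remainder.
  leading term 1: no divisor's leading term divides it; move -41/16 to the remainder.
  remainder -7/16b² + 3b - 41/16 ≠ 0; add g_3 = -7/16b² + 3b - 41/16 to the basis.

The other S-polynomials (S(f_1,g_3), S(f_2,g_3)) all reduce to 0 modulo the current basis, so we have a Gröbner basis.
Inter-reduce: drop elements whose leading term is divisible by another's, tail-reduce, and make monic.
Reduced Gröbner basis: {a + ¼b - ¼, b² - 48/7b + 41/7}.

Buchberger on the second generating set:
h_1 = -6a² + 9ab - 13a + 71/4b - 59/4, LT = a².
h_2 = 3a + ¾b - ¾, LT = a.

S(h_1,h_2): lcm = a². S = -7/4ab + 29/12a - 71/24b + 59/24.
  leading term ab: subtract (-7/12b)·h_2 from -7/4ab + 29/12a - 71/24b + 59/24 → 29/12a + 7/16b² - 163/48b + 59/24
  leading term a: subtract (29/36)·h_2 from 29/12a + 7/16b² - 163/48b + 59/24 → 7/16b² - 4b + 49/16
  leading term b²: no divisor's leading term divides it; move 7/16b² to the remainder.
  leading term b: no divisor's leading term divides it; move -4b to the remainder.
  leading term 1: no divisor's leading term divides it; move 49/16 to the remainder.
  remainder 7/16b² - 4b + 49/16 ≠ 0; add k_3 = 7/16b² - 4b + 49/16 to the basis.

The other S-polynomials (S(h_1,k_3), S(h_2,k_3)) all reduce to 0 modulo the current basis, so we have a Gröbner basis.
Inter-reduce: drop elements whose leading term is divisible by another's, tail-reduce, and make monic.
Reduced Gröbner basis: {a + ¼b - ¼, b² - 64/7b + 7}.

The bases are distinct; the ideals are different.

No, the ideals differ.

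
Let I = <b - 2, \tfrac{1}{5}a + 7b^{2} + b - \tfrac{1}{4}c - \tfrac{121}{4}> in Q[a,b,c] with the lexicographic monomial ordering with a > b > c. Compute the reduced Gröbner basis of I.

f_1 = b - 2, LT = b.
f_2 = \tfrac{1}{5}a + 7b^{2} + b - \tfrac{1}{4}c - \tfrac{121}{4}, LT = a.

The S-polynomials (S(f_1,f_2)) all reduce to 0 modulo the current basis, so we have a Gröbner basis.

G = {a - \tfrac{5}{4}c - \tfrac{5}{4}, b - 2}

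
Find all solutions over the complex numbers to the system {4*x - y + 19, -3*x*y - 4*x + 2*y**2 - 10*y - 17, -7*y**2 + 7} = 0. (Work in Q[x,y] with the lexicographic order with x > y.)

Compute a lex Gröbner basis by Buchberger's algorithm.
f_1 = 4*x - y + 19, LT = x.
f_2 = -3*x*y - 4*x + 2*y**2 - 10*y - 17, LT = x*y.
f_3 = -7*y**2 + 7, LT = y**2.

S(f_1,f_2): lcm = x*y. S = -4/3*x + 5/12*y**2 + 17/12*y - 17/3.
  leading term x: subtract (-1/3)·f_1 from -4/3*x + 5/12*y**2 + 17/12*y - 17/3 → 5/12*y**2 + 13/12*y + 2/3
  leading term y**2: subtract (-5/84)·f_3 from 5/12*y**2 + 13/12*y + 2/3 → 13/12*y + 13/12
  leading term y: no divisor's leading term divides it; move 13/12*y to the remainder.
  leading term 1: no divisor's leading term divides it; move 13/12 to the remainder.
  remainder 13/12*y + 13/12 ≠ 0; add h_4 = 13/12*y + 13/12 to the basis.

S(f_1,f_3): leading monomials are coprime, so the S-polynomial reduces to 0 (Buchberger's first criterion).
S(f_2,f_3): lcm = x*y**2. S = 4/3*x*y + x - 2/3*y**3 + 10/3*y**2 + 17/3*y.
  leading term x*y: subtract (1/3*y)·f_1 from 4/3*x*y + x - 2/3*y**3 + 10/3*y**2 + 17/3*y → x - 2/3*y**3 + 11/3*y**2 - 2/3*y
  leading term x: subtract (1/4)·f_1 from x - 2/3*y**3 + 11/3*y**2 - 2/3*y → -2/3*y**3 + 11/3*y**2 - 5/12*y - 19/4
  leading term y**3: subtract (2/21*y)·f_3 from -2/3*y**3 + 11/3*y**2 - 5/12*y - 19/4 → 11/3*y**2 - 13/12*y - 19/4
  leading term y**2: subtract (-11/21)·f_3 from 11/3*y**2 - 13/12*y - 19/4 → -13/12*y - 13/12
  leading term y: subtract (-1)·h_4 from -13/12*y - 13/12 → 0
  remainder 0.

S(f_1,h_4): leading monomials are coprime, so the S-polynomial reduces to 0 (Buchberger's first criterion).
S(f_2,h_4): lcm = x*y. S = 1/3*x - 2/3*y**2 + 10/3*y + 17/3.
  leading term x: subtract (1/12)·f_1 from 1/3*x - 2/3*y**2 + 10/3*y + 17/3 → -2/3*y**2 + 41/12*y + 49/12
  leading term y**2: subtract (2/21)·f_3 from -2/3*y**2 + 41/12*y + 49/12 → 41/12*y + 41/12
  leading term y: subtract (41/13)·h_4 from 41/12*y + 41/12 → 0
  remainder 0.

S(f_3,h_4): lcm = y**2. S = -y - 1.
  leading term y: subtract (-12/13)·h_4 from -y - 1 → 0
  remainder 0.

Every S-polynomial of the final basis reduces to 0, so we have a Gröbner basis.
Inter-reduce: drop elements whose leading term is divisible by another's, tail-reduce, and make monic.
Reduced Gröbner basis: {x + 5, y + 1}.

Elimination: the polynomial y + 1 lies in the elimination ideal for y, so y ∈ {-1}. For each such y, the remaining basis elements (now univariate) give the rest of the solution.
  y = -1: the earlier basis element becomes x + 5 = 0, giving x = -5 — point (-5, -1).
Each listed point satisfies every original equation (direct substitution).
A lex Gröbner basis triangularizes the system, enabling back-substitution.

{(-5, -1)}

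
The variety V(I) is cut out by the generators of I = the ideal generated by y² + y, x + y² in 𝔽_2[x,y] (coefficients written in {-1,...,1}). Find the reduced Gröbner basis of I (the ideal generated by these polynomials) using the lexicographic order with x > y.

f_1 = y² + y, LT = y².
f_2 = x + y², LT = x.

The S-polynomials (S(f_1,f_2)) all reduce to 0 modulo the current basis, so we have a Gröbner basis.

G = {x + y, y² + y}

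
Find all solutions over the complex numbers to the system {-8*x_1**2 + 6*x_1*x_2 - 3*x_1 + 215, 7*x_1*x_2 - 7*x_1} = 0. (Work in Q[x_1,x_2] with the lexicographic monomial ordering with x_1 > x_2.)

{(-5, 1), (43/8, 1)}

Compute a lex Gröbner basis by Buchberger's algorithm.
f_1 = -8*x_1**2 + 6*x_1*x_2 - 3*x_1 + 215, LT = x_1**2.
f_2 = 7*x_1*x_2 - 7*x_1, LT = x_1*x_2.

S(f_1,f_2): lcm = x_1**2*x_2. S = x_1**2 - 3/4*x_1*x_2**2 + 3/8*x_1*x_2 - 215/8*x_2.
  reduce S modulo (f_1, f_2):
  remainder -215/8*x_2 + 215/8 ≠ 0; add h_3 = -215/8*x_2 + 215/8 to the basis.

The other S-polynomials (S(f_1,h_3), S(f_2,h_3)) all reduce to 0 modulo the current basis, so we have a Gröbner basis.
Inter-reduce: drop elements whose leading term is divisible by another's, tail-reduce, and make monic.
Reduced Gröbner basis: {x_1**2 - 3/8*x_1 - 215/8, x_2 - 1}.

From the last basis element, x_2 - 1 = 0, so x_2 takes values in {1}. Each choice, substituted upward through the basis, yields the corresponding point(s) of the solution set.
  x_2 = 1: the earlier basis element becomes x_1**2 - 3/8*x_1 - 215/8 = 0, giving x_1 = -5, 43/8 — points (-5, 1), (43/8, 1).
Zero-dimensionality of the ideal guarantees finitely many solutions over ℂ.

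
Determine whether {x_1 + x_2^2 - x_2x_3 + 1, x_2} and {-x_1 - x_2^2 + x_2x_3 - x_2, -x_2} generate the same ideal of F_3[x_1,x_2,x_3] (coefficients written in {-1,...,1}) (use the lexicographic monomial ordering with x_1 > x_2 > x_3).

For a fixed monomial order, each ideal has a unique reduced Gröbner basis; comparing bases decides equality.
Buchberger on the first generating set:
f_1 = x_1 + x_2^2 - x_2x_3 + 1, LT = x_1.
f_2 = x_2, LT = x_2.

The S-polynomials (S(f_1,f_2)) all reduce to 0 modulo the current basis, so we have a Gröbner basis.
Inter-reduce: drop elements whose leading term is divisible by another's, tail-reduce, and make monic.
Reduced Gröbner basis: {x_1 + 1, x_2}.

Buchberger on the second generating set:
h_1 = -x_1 - x_2^2 + x_2x_3 - x_2, LT = x_1.
h_2 = -x_2, LT = x_2.

The S-polynomials (S(h_1,h_2)) all reduce to 0 modulo the current basis, so we have a Gröbner basis.
Inter-reduce: drop elements whose leading term is divisible by another's, tail-reduce, and make monic.
Reduced Gröbner basis: {x_1, x_2}.

Since the reduced bases disagree, the two ideals are not the same.
The same test decides containment: I ⊆ J iff every generator of I reduces to 0 modulo a Gröbner basis of J.

No, the ideals differ.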